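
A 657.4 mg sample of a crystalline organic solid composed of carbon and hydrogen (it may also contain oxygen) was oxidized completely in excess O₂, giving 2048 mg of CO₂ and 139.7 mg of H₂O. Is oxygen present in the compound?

mol C = 2.048 g CO₂ ÷ 44.009 g/mol = 0.046536 mol
mol H = 2 × 0.1397 g H₂O ÷ 18.015 g/mol = 0.015509 mol
C and H account for only 0.57458 g of the 0.6574 g sample; the remaining 0.082824 g must be oxygen.

yes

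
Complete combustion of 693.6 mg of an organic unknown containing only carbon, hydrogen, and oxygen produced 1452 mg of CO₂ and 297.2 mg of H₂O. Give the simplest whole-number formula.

C2H2O

mol C = 1.452 g CO₂ ÷ 44.009 g/mol = 0.032993 mol
mol H = 2 × 0.2972 g H₂O ÷ 18.015 g/mol = 0.032995 mol
mass O = 0.6936 − (0.39628 + 0.033259) = 0.26406 g → mol O = 0.26406 ÷ 15.999 = 0.016505 mol
Divide by the smallest (0.016505 mol): C 1.999, H 1.999, O 1.000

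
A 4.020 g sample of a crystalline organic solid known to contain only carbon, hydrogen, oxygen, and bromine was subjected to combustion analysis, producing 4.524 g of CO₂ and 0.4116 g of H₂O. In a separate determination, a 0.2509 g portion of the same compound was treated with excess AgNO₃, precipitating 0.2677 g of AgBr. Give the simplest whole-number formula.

C9H4Br2O5

mol C = 4.524 g CO₂ ÷ 44.009 g/mol = 0.10280 mol
mol H = 2 × 0.4116 g H₂O ÷ 18.015 g/mol = 0.045695 mol
From the AgBr data: mol Br per gram of compound = (0.2677 ÷ 187.772) ÷ 0.2509 = 0.0056822 mol/g, so in the 4.020 g combustion sample mol Br = 0.022842 mol
mass O = 4.020 − (1.2347 + 0.046061 + 1.8252) = 0.91404 g → mol O = 0.91404 ÷ 15.999 = 0.057131 mol
Divide by the smallest (0.022842 mol): C 4.500, H 2.000, Br 1.000, O 2.501
Multiplying each by 2 gives whole numbers: C 9.00, H 4.00, Br 2.00, O 5.00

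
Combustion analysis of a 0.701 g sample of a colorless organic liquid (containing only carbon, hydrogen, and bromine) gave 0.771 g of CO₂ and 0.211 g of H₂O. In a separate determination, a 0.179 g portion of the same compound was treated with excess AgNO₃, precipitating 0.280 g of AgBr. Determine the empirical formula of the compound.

C3H4Br

mol C = 0.771 g CO₂ ÷ 44.009 g/mol = 0.01752 mol
mol H = 2 × 0.211 g H₂O ÷ 18.015 g/mol = 0.02342 mol
From the AgBr data: mol Br per gram of compound = (0.280 ÷ 187.772) ÷ 0.179 = 0.008331 mol/g, so in the 0.701 g combustion sample mol Br = 0.005840 mol
Divide by the smallest (0.005840 mol): C 3.000, H 4.011, Br 1.000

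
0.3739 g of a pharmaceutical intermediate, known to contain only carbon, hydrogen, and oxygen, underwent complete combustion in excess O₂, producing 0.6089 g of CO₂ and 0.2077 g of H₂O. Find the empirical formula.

C6H10O5

mol C = 0.6089 g CO₂ ÷ 44.009 g/mol = 0.013836 mol
mol H = 2 × 0.2077 g H₂O ÷ 18.015 g/mol = 0.023059 mol
mass O = 0.3739 − (0.16618 + 0.023243) = 0.18448 g → mol O = 0.18448 ÷ 15.999 = 0.011530 mol
Divide by the smallest (0.011530 mol): C 1.200, H 2.000, O 1.000
Multiplying each by 5 gives whole numbers: C 6.00, H 10.00, O 5.00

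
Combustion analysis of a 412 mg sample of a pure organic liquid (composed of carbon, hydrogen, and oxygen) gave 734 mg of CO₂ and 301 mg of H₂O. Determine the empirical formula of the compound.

mol C = 0.734 g CO₂ ÷ 44.009 g/mol = 0.01668 mol
mol H = 2 × 0.301 g H₂O ÷ 18.015 g/mol = 0.03342 mol
mass O = 0.412 − (0.2003 + 0.03368) = 0.1780 g → mol O = 0.1780 ÷ 15.999 = 0.01113 mol
Divide by the smallest (0.01113 mol): C 1.499, H 3.004, O 1.000
Multiplying each by 2 gives whole numbers: C 3.00, H 6.01, O 2.00

C3H6O2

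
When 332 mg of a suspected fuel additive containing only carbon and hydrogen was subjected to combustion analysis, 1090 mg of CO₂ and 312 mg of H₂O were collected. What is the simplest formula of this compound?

C5H7

mol C = 1.09 g CO₂ ÷ 44.009 g/mol = 0.02477 mol
mol H = 2 × 0.312 g H₂O ÷ 18.015 g/mol = 0.03464 mol
Divide by the smallest (0.02477 mol): C 1.000, H 1.399
Multiplying each by 5 gives whole numbers: C 5.00, H 6.99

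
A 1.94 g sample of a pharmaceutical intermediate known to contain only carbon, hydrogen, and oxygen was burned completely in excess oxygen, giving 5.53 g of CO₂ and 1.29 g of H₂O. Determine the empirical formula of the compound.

mol C = 5.53 g CO₂ ÷ 44.009 g/mol = 0.1257 mol
mol H = 2 × 1.29 g H₂O ÷ 18.015 g/mol = 0.1432 mol
mass O = 1.94 − (1.509 + 0.1444) = 0.2864 g → mol O = 0.2864 ÷ 15.999 = 0.01790 mol
Divide by the smallest (0.01790 mol): C 7.020, H 8.001, O 1.000

C7H8O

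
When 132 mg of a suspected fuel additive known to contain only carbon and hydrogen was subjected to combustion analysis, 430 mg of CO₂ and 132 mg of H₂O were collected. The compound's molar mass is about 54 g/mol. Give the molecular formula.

C4H6

mol C = 0.430 g CO₂ ÷ 44.009 g/mol = 0.009771 mol
mol H = 2 × 0.132 g H₂O ÷ 18.015 g/mol = 0.01465 mol
Divide by the smallest (0.009771 mol): C 1.000, H 1.500
Multiplying each by 2 gives whole numbers: C 2.00, H 3.00
Empirical formula: C2H3
Empirical-formula mass = 27.05 g/mol; 54 ÷ 27.05 ≈ 2, so the molecular formula is C4H6.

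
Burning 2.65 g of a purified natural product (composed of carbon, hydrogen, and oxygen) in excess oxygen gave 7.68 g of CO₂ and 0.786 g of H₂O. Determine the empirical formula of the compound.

mol C = 7.68 g CO₂ ÷ 44.009 g/mol = 0.1745 mol
mol H = 2 × 0.786 g H₂O ÷ 18.015 g/mol = 0.08726 mol
mass O = 2.65 − (2.096 + 0.08796) = 0.4660 g → mol O = 0.4660 ÷ 15.999 = 0.02913 mol
Divide by the smallest (0.02913 mol): C 5.991, H 2.996, O 1.000

C6H3O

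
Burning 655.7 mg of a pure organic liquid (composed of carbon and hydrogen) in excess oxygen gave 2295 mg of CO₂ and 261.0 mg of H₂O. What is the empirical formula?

mol C = 2.295 g CO₂ ÷ 44.009 g/mol = 0.052148 mol
mol H = 2 × 0.2610 g H₂O ÷ 18.015 g/mol = 0.028976 mol
Divide by the smallest (0.028976 mol): C 1.800, H 1.000
Multiplying each by 5 gives whole numbers: C 9.00, H 5.00

C9H5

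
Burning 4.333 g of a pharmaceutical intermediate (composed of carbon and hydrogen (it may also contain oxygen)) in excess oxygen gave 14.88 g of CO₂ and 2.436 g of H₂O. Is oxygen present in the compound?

no

mol C = 14.88 g CO₂ ÷ 44.009 g/mol = 0.33811 mol
mol H = 2 × 2.436 g H₂O ÷ 18.015 g/mol = 0.27044 mol
C and H together account for 4.3337 g — essentially the entire 4.333 g sample — so the compound contains no oxygen.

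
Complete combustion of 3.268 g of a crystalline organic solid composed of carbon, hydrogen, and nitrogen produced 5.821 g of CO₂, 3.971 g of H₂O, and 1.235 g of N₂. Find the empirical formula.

mol C = 5.821 g CO₂ ÷ 44.009 g/mol = 0.13227 mol
mol H = 2 × 3.971 g H₂O ÷ 18.015 g/mol = 0.44085 mol
mol N = 2 × 1.235 g N₂ ÷ 28.014 g/mol = 0.088170 mol
Divide by the smallest (0.088170 mol): C 1.500, H 5.000, N 1.000
Multiplying each by 2 gives whole numbers: C 3.00, H 10.00, N 2.00

C3H10N2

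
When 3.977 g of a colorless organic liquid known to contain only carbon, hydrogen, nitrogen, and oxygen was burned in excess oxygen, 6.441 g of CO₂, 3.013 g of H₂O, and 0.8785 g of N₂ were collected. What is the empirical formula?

C7H16N3O3

mol C = 6.441 g CO₂ ÷ 44.009 g/mol = 0.14636 mol
mol H = 2 × 3.013 g H₂O ÷ 18.015 g/mol = 0.33450 mol
mol N = 2 × 0.8785 g N₂ ÷ 28.014 g/mol = 0.062719 mol
mass O = 3.977 − (1.7579 + 0.33718 + 0.87850) = 1.0034 g → mol O = 1.0034 ÷ 15.999 = 0.062719 mol
Divide by the smallest (0.062719 mol): C 2.334, H 5.333, N 1.000, O 1.000
Multiplying each by 3 gives whole numbers: C 7.00, H 16.00, N 3.00, O 3.00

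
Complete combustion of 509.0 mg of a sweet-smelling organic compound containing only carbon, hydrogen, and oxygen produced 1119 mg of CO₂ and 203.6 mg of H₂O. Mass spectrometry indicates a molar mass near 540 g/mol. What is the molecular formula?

mol C = 1.119 g CO₂ ÷ 44.009 g/mol = 0.025427 mol
mol H = 2 × 0.2036 g H₂O ÷ 18.015 g/mol = 0.022603 mol
mass O = 0.5090 − (0.30540 + 0.022784) = 0.18082 g → mol O = 0.18082 ÷ 15.999 = 0.011302 mol
Divide by the smallest (0.011302 mol): C 2.250, H 2.000, O 1.000
Multiplying each by 4 gives whole numbers: C 9.00, H 8.00, O 4.00
Empirical formula: C9H8O4
Empirical-formula mass = 180.16 g/mol; 540 ÷ 180.16 ≈ 3, so the molecular formula is C27H24O12.

C27H24O12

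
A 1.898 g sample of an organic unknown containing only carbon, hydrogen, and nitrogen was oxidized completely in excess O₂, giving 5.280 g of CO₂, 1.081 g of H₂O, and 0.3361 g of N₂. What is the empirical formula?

C5H5N

mol C = 5.280 g CO₂ ÷ 44.009 g/mol = 0.11998 mol
mol H = 2 × 1.081 g H₂O ÷ 18.015 g/mol = 0.12001 mol
mol N = 2 × 0.3361 g N₂ ÷ 28.014 g/mol = 0.023995 mol
Divide by the smallest (0.023995 mol): C 5.000, H 5.001, N 1.000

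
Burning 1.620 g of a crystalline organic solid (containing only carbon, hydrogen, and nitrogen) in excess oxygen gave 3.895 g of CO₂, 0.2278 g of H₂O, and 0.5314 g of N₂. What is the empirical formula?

C7H2N3

mol C = 3.895 g CO₂ ÷ 44.009 g/mol = 0.088505 mol
mol H = 2 × 0.2278 g H₂O ÷ 18.015 g/mol = 0.025290 mol
mol N = 2 × 0.5314 g N₂ ÷ 28.014 g/mol = 0.037938 mol
Divide by the smallest (0.025290 mol): C 3.500, H 1.000, N 1.500
Multiplying each by 2 gives whole numbers: C 7.00, H 2.00, N 3.00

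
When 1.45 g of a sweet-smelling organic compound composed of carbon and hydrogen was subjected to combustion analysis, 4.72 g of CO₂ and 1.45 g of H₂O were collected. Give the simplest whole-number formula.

C2H3

mol C = 4.72 g CO₂ ÷ 44.009 g/mol = 0.1073 mol
mol H = 2 × 1.45 g H₂O ÷ 18.015 g/mol = 0.1610 mol
Divide by the smallest (0.1073 mol): C 1.000, H 1.501
Multiplying each by 2 gives whole numbers: C 2.00, H 3.00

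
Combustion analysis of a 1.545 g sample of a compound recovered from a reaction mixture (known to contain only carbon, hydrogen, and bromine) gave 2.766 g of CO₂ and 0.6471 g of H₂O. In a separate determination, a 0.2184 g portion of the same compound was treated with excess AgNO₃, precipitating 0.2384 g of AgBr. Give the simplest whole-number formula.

C7H8Br

mol C = 2.766 g CO₂ ÷ 44.009 g/mol = 0.062851 mol
mol H = 2 × 0.6471 g H₂O ÷ 18.015 g/mol = 0.071840 mol
From the AgBr data: mol Br per gram of compound = (0.2384 ÷ 187.772) ÷ 0.2184 = 0.0058133 mol/g, so in the 1.545 g combustion sample mol Br = 0.0089815 mol
Divide by the smallest (0.0089815 mol): C 6.998, H 7.999, Br 1.000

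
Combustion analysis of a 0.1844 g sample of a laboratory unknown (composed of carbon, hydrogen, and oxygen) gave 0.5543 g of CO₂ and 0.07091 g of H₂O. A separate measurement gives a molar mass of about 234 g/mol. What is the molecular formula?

C16H10O2

mol C = 0.5543 g CO₂ ÷ 44.009 g/mol = 0.012595 mol
mol H = 2 × 0.07091 g H₂O ÷ 18.015 g/mol = 0.0078723 mol
mass O = 0.1844 − (0.15128 + 0.0079353) = 0.025184 g → mol O = 0.025184 ÷ 15.999 = 0.0015741 mol
Divide by the smallest (0.0015741 mol): C 8.001, H 5.001, O 1.000
Empirical formula: C8H5O
Empirical-formula mass = 117.13 g/mol; 234 ÷ 117.13 ≈ 2, so the molecular formula is C16H10O2.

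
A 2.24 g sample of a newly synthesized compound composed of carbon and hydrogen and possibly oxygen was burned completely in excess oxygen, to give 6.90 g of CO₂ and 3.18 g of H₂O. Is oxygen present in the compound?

mol C = 6.90 g CO₂ ÷ 44.009 g/mol = 0.1568 mol
mol H = 2 × 3.18 g H₂O ÷ 18.015 g/mol = 0.3530 mol
C and H together account for 2.239 g — essentially the entire 2.24 g sample — so the compound contains no oxygen.

no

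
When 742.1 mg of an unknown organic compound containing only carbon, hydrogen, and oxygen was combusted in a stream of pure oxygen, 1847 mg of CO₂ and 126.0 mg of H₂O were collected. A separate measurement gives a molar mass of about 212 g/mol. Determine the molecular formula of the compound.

mol C = 1.847 g CO₂ ÷ 44.009 g/mol = 0.041969 mol
mol H = 2 × 0.1260 g H₂O ÷ 18.015 g/mol = 0.013988 mol
mass O = 0.7421 − (0.50409 + 0.014100) = 0.22391 g → mol O = 0.22391 ÷ 15.999 = 0.013995 mol
Divide by the smallest (0.013988 mol): C 3.000, H 1.000, O 1.001
Empirical formula: C3HO
Empirical-formula mass = 53.04 g/mol; 212 ÷ 53.04 ≈ 4, so the molecular formula is C12H4O4.

C12H4O4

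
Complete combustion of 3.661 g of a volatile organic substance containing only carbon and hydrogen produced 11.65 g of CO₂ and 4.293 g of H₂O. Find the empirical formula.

C5H9

mol C = 11.65 g CO₂ ÷ 44.009 g/mol = 0.26472 mol
mol H = 2 × 4.293 g H₂O ÷ 18.015 g/mol = 0.47660 mol
Divide by the smallest (0.26472 mol): C 1.000, H 1.800
Multiplying each by 5 gives whole numbers: C 5.00, H 9.00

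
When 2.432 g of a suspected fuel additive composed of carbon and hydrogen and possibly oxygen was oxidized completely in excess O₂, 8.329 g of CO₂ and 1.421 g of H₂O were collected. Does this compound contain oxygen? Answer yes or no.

no

mol C = 8.329 g CO₂ ÷ 44.009 g/mol = 0.18926 mol
mol H = 2 × 1.421 g H₂O ÷ 18.015 g/mol = 0.15776 mol
C and H together account for 2.4322 g — essentially the entire 2.432 g sample — so the compound contains no oxygen.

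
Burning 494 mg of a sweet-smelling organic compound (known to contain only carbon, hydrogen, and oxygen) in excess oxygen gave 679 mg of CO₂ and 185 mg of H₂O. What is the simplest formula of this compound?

mol C = 0.679 g CO₂ ÷ 44.009 g/mol = 0.01543 mol
mol H = 2 × 0.185 g H₂O ÷ 18.015 g/mol = 0.02054 mol
mass O = 0.494 − (0.1853 + 0.02070) = 0.2880 g → mol O = 0.2880 ÷ 15.999 = 0.01800 mol
Divide by the smallest (0.01543 mol): C 1.000, H 1.331, O 1.167
Multiplying each by 6 gives whole numbers: C 6.00, H 7.99, O 7.00

C6H8O7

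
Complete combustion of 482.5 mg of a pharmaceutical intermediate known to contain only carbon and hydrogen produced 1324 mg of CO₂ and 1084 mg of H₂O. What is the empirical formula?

CH4

mol C = 1.324 g CO₂ ÷ 44.009 g/mol = 0.030085 mol
mol H = 2 × 1.084 g H₂O ÷ 18.015 g/mol = 0.12034 mol
Divide by the smallest (0.030085 mol): C 1.000, H 4.000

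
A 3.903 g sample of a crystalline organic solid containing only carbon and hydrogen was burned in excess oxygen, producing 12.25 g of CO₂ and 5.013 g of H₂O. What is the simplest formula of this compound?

mol C = 12.25 g CO₂ ÷ 44.009 g/mol = 0.27835 mol
mol H = 2 × 5.013 g H₂O ÷ 18.015 g/mol = 0.55654 mol
Divide by the smallest (0.27835 mol): C 1.000, H 1.999

CH2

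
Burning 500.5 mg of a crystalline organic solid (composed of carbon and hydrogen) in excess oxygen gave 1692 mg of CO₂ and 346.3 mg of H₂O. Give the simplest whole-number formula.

CH

mol C = 1.692 g CO₂ ÷ 44.009 g/mol = 0.038447 mol
mol H = 2 × 0.3463 g H₂O ÷ 18.015 g/mol = 0.038446 mol
Divide by the smallest (0.038446 mol): C 1.000, H 1.000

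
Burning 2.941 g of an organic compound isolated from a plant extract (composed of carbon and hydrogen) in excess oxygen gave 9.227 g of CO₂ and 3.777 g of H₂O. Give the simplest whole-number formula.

mol C = 9.227 g CO₂ ÷ 44.009 g/mol = 0.20966 mol
mol H = 2 × 3.777 g H₂O ÷ 18.015 g/mol = 0.41932 mol
Divide by the smallest (0.20966 mol): C 1.000, H 2.000

CH2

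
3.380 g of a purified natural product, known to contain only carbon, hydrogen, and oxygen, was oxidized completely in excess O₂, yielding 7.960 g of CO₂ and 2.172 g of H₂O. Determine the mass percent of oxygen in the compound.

28.54%

mol C = 7.960 g CO₂ ÷ 44.009 g/mol = 0.18087 mol
mol H = 2 × 2.172 g H₂O ÷ 18.015 g/mol = 0.24113 mol
mass O = 3.380 − (2.1725 + 0.24306) = 0.96448 g → mol O = 0.96448 ÷ 15.999 = 0.060284 mol
mass % O = 0.96448 g ÷ 3.380 g × 100%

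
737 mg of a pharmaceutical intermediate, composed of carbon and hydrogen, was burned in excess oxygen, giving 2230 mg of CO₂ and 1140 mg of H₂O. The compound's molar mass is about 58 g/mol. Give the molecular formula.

mol C = 2.23 g CO₂ ÷ 44.009 g/mol = 0.05067 mol
mol H = 2 × 1.14 g H₂O ÷ 18.015 g/mol = 0.1266 mol
Divide by the smallest (0.05067 mol): C 1.000, H 2.498
Multiplying each by 2 gives whole numbers: C 2.00, H 5.00
Empirical formula: C2H5
Empirical-formula mass = 29.06 g/mol; 58 ÷ 29.06 ≈ 2, so the molecular formula is C4H10.

C4H10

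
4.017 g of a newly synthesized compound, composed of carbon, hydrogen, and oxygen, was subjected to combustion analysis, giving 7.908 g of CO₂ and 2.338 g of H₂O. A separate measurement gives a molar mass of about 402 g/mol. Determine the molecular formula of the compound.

mol C = 7.908 g CO₂ ÷ 44.009 g/mol = 0.17969 mol
mol H = 2 × 2.338 g H₂O ÷ 18.015 g/mol = 0.25956 mol
mass O = 4.017 − (2.1583 + 0.26164) = 1.5971 g → mol O = 1.5971 ÷ 15.999 = 0.099825 mol
Divide by the smallest (0.099825 mol): C 1.800, H 2.600, O 1.000
Multiplying each by 5 gives whole numbers: C 9.00, H 13.00, O 5.00
Empirical formula: C9H13O5
Empirical-formula mass = 201.20 g/mol; 402 ÷ 201.20 ≈ 2, so the molecular formula is C18H26O10.

C18H26O10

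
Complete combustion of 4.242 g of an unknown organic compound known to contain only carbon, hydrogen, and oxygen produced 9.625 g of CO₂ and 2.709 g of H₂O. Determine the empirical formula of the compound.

mol C = 9.625 g CO₂ ÷ 44.009 g/mol = 0.21871 mol
mol H = 2 × 2.709 g H₂O ÷ 18.015 g/mol = 0.30075 mol
mass O = 4.242 − (2.6269 + 0.30316) = 1.3120 g → mol O = 1.3120 ÷ 15.999 = 0.082004 mol
Divide by the smallest (0.082004 mol): C 2.667, H 3.668, O 1.000
Multiplying each by 3 gives whole numbers: C 8.00, H 11.00, O 3.00

C8H11O3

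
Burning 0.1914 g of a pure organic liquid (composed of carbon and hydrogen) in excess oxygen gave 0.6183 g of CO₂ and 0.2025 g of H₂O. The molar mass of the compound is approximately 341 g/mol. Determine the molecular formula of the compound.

C25H40

mol C = 0.6183 g CO₂ ÷ 44.009 g/mol = 0.014049 mol
mol H = 2 × 0.2025 g H₂O ÷ 18.015 g/mol = 0.022481 mol
Divide by the smallest (0.014049 mol): C 1.000, H 1.600
Multiplying each by 5 gives whole numbers: C 5.00, H 8.00
Empirical formula: C5H8
Empirical-formula mass = 68.12 g/mol; 341 ÷ 68.12 ≈ 5, so the molecular formula is C25H40.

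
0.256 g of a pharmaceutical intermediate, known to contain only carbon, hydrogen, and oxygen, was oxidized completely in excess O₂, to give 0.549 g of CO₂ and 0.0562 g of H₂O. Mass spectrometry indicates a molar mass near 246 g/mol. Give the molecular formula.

C12H6O6

mol C = 0.549 g CO₂ ÷ 44.009 g/mol = 0.01247 mol
mol H = 2 × 0.0562 g H₂O ÷ 18.015 g/mol = 0.006239 mol
mass O = 0.256 − (0.1498 + 0.006289) = 0.09988 g → mol O = 0.09988 ÷ 15.999 = 0.006243 mol
Divide by the smallest (0.006239 mol): C 1.999, H 1.000, O 1.001
Empirical formula: C2HO
Empirical-formula mass = 41.03 g/mol; 246 ÷ 41.03 ≈ 6, so the molecular formula is C12H6O6.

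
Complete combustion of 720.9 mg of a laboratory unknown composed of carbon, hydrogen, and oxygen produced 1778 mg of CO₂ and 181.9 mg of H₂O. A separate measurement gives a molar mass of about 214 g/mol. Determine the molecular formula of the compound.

C12H6O4

mol C = 1.778 g CO₂ ÷ 44.009 g/mol = 0.040401 mol
mol H = 2 × 0.1819 g H₂O ÷ 18.015 g/mol = 0.020194 mol
mass O = 0.7209 − (0.48525 + 0.020356) = 0.21529 g → mol O = 0.21529 ÷ 15.999 = 0.013456 mol
Divide by the smallest (0.013456 mol): C 3.002, H 1.501, O 1.000
Multiplying each by 2 gives whole numbers: C 6.00, H 3.00, O 2.00
Empirical formula: C6H3O2
Empirical-formula mass = 107.09 g/mol; 214 ÷ 107.09 ≈ 2, so the molecular formula is C12H6O4.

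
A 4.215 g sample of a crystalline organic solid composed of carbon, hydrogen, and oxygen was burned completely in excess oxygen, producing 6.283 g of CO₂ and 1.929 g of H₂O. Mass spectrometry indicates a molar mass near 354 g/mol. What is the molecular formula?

mol C = 6.283 g CO₂ ÷ 44.009 g/mol = 0.14277 mol
mol H = 2 × 1.929 g H₂O ÷ 18.015 g/mol = 0.21415 mol
mass O = 4.215 − (1.7148 + 0.21587) = 2.2844 g → mol O = 2.2844 ÷ 15.999 = 0.14278 mol
Divide by the smallest (0.14277 mol): C 1.000, H 1.500, O 1.000
Multiplying each by 2 gives whole numbers: C 2.00, H 3.00, O 2.00
Empirical formula: C2H3O2
Empirical-formula mass = 59.04 g/mol; 354 ÷ 59.04 ≈ 6, so the molecular formula is C12H18O12.

C12H18O12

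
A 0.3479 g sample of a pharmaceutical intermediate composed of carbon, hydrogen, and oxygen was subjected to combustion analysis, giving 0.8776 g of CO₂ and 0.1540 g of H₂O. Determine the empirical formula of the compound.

mol C = 0.8776 g CO₂ ÷ 44.009 g/mol = 0.019941 mol
mol H = 2 × 0.1540 g H₂O ÷ 18.015 g/mol = 0.017097 mol
mass O = 0.3479 − (0.23952 + 0.017234) = 0.091150 g → mol O = 0.091150 ÷ 15.999 = 0.0056973 mol
Divide by the smallest (0.0056973 mol): C 3.500, H 3.001, O 1.000
Multiplying each by 2 gives whole numbers: C 7.00, H 6.00, O 2.00

C7H6O2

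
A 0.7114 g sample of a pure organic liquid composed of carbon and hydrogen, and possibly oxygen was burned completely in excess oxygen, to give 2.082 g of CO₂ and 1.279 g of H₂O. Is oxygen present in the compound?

no

mol C = 2.082 g CO₂ ÷ 44.009 g/mol = 0.047309 mol
mol H = 2 × 1.279 g H₂O ÷ 18.015 g/mol = 0.14199 mol
C and H together account for 0.71135 g — essentially the entire 0.7114 g sample — so the compound contains no oxygen.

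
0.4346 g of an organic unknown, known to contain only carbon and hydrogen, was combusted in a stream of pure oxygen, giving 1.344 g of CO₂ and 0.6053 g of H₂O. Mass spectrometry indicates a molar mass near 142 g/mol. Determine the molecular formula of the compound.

C10H22

mol C = 1.344 g CO₂ ÷ 44.009 g/mol = 0.030539 mol
mol H = 2 × 0.6053 g H₂O ÷ 18.015 g/mol = 0.067200 mol
Divide by the smallest (0.030539 mol): C 1.000, H 2.200
Multiplying each by 5 gives whole numbers: C 5.00, H 11.00
Empirical formula: C5H11
Empirical-formula mass = 71.14 g/mol; 142 ÷ 71.14 ≈ 2, so the molecular formula is C10H22.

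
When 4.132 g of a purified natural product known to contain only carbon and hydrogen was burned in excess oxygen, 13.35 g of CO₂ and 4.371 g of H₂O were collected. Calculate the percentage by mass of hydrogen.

mol C = 13.35 g CO₂ ÷ 44.009 g/mol = 0.30335 mol
mol H = 2 × 4.371 g H₂O ÷ 18.015 g/mol = 0.48526 mol
mass % H = 0.48914 g ÷ 4.132 g × 100%

11.84%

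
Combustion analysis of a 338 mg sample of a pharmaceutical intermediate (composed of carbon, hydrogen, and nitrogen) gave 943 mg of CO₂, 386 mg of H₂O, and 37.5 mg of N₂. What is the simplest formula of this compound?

mol C = 0.943 g CO₂ ÷ 44.009 g/mol = 0.02143 mol
mol H = 2 × 0.386 g H₂O ÷ 18.015 g/mol = 0.04285 mol
mol N = 2 × 0.0375 g N₂ ÷ 28.014 g/mol = 0.002677 mol
Divide by the smallest (0.002677 mol): C 8.004, H 16.007, N 1.000

C8H16N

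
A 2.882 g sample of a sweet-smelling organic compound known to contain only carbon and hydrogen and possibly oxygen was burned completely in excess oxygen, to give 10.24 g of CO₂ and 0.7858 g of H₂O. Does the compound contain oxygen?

no

mol C = 10.24 g CO₂ ÷ 44.009 g/mol = 0.23268 mol
mol H = 2 × 0.7858 g H₂O ÷ 18.015 g/mol = 0.087238 mol
C and H together account for 2.8827 g — essentially the entire 2.882 g sample — so the compound contains no oxygen.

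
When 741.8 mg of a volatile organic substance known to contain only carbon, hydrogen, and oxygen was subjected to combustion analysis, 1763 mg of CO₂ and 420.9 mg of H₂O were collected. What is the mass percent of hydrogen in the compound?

6.35%

mol C = 1.763 g CO₂ ÷ 44.009 g/mol = 0.040060 mol
mol H = 2 × 0.4209 g H₂O ÷ 18.015 g/mol = 0.046728 mol
mass O = 0.7418 − (0.48116 + 0.047102) = 0.21354 g → mol O = 0.21354 ÷ 15.999 = 0.013347 mol
mass % H = 0.047102 g ÷ 0.7418 g × 100%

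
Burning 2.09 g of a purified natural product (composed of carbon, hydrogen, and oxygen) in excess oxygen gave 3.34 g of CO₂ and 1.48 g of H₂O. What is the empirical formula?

mol C = 3.34 g CO₂ ÷ 44.009 g/mol = 0.07589 mol
mol H = 2 × 1.48 g H₂O ÷ 18.015 g/mol = 0.1643 mol
mass O = 2.09 − (0.9116 + 0.1656) = 1.013 g → mol O = 1.013 ÷ 15.999 = 0.06331 mol
Divide by the smallest (0.06331 mol): C 1.199, H 2.595, O 1.000
Multiplying each by 5 gives whole numbers: C 5.99, H 12.98, O 5.00

C6H13O5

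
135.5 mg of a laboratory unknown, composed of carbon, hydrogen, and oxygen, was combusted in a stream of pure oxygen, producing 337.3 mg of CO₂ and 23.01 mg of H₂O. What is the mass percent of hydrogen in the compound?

1.90%

mol C = 0.3373 g CO₂ ÷ 44.009 g/mol = 0.0076643 mol
mol H = 2 × 0.02301 g H₂O ÷ 18.015 g/mol = 0.0025545 mol
mass O = 0.1355 − (0.092056 + 0.0025750) = 0.040869 g → mol O = 0.040869 ÷ 15.999 = 0.0025544 mol
mass % H = 0.0025750 g ÷ 0.1355 g × 100%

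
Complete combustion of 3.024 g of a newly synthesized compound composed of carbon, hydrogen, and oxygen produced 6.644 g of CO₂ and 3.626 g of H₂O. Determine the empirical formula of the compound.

mol C = 6.644 g CO₂ ÷ 44.009 g/mol = 0.15097 mol
mol H = 2 × 3.626 g H₂O ÷ 18.015 g/mol = 0.40255 mol
mass O = 3.024 − (1.8133 + 0.40577) = 0.80494 g → mol O = 0.80494 ÷ 15.999 = 0.050312 mol
Divide by the smallest (0.050312 mol): C 3.001, H 8.001, O 1.000

C3H8O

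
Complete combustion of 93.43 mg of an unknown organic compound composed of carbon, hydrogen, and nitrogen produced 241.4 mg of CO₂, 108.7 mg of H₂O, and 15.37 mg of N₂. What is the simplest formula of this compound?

C5H11N

mol C = 0.2414 g CO₂ ÷ 44.009 g/mol = 0.0054852 mol
mol H = 2 × 0.1087 g H₂O ÷ 18.015 g/mol = 0.012068 mol
mol N = 2 × 0.01537 g N₂ ÷ 28.014 g/mol = 0.0010973 mol
Divide by the smallest (0.0010973 mol): C 4.999, H 10.998, N 1.000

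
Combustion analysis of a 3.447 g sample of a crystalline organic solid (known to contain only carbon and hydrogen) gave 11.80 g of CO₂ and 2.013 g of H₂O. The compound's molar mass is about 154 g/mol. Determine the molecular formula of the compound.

C12H10

mol C = 11.80 g CO₂ ÷ 44.009 g/mol = 0.26813 mol
mol H = 2 × 2.013 g H₂O ÷ 18.015 g/mol = 0.22348 mol
Divide by the smallest (0.22348 mol): C 1.200, H 1.000
Multiplying each by 5 gives whole numbers: C 6.00, H 5.00
Empirical formula: C6H5
Empirical-formula mass = 77.11 g/mol; 154 ÷ 77.11 ≈ 2, so the molecular formula is C12H10.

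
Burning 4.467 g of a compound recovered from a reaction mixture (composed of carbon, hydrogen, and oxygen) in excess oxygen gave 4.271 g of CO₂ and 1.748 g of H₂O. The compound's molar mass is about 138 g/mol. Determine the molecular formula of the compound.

C3H6O6

mol C = 4.271 g CO₂ ÷ 44.009 g/mol = 0.097048 mol
mol H = 2 × 1.748 g H₂O ÷ 18.015 g/mol = 0.19406 mol
mass O = 4.467 − (1.1656 + 0.19561) = 3.1057 g → mol O = 3.1057 ÷ 15.999 = 0.19412 mol
Divide by the smallest (0.097048 mol): C 1.000, H 2.000, O 2.000
Empirical formula: CH2O2
Empirical-formula mass = 46.02 g/mol; 138 ÷ 46.02 ≈ 3, so the molecular formula is C3H6O6.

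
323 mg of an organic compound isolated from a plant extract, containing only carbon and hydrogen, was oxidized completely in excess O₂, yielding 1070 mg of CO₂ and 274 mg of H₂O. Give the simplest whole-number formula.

C4H5

mol C = 1.07 g CO₂ ÷ 44.009 g/mol = 0.02431 mol
mol H = 2 × 0.274 g H₂O ÷ 18.015 g/mol = 0.03042 mol
Divide by the smallest (0.02431 mol): C 1.000, H 1.251
Multiplying each by 4 gives whole numbers: C 4.00, H 5.00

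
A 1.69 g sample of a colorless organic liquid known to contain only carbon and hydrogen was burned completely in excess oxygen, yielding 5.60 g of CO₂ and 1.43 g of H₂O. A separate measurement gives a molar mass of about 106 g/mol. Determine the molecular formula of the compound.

mol C = 5.60 g CO₂ ÷ 44.009 g/mol = 0.1272 mol
mol H = 2 × 1.43 g H₂O ÷ 18.015 g/mol = 0.1588 mol
Divide by the smallest (0.1272 mol): C 1.000, H 1.248
Multiplying each by 4 gives whole numbers: C 4.00, H 4.99
Empirical formula: C4H5
Empirical-formula mass = 53.08 g/mol; 106 ÷ 53.08 ≈ 2, so the molecular formula is C8H10.

C8H10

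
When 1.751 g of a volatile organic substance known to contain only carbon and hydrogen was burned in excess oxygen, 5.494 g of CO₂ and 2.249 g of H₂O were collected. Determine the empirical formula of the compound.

mol C = 5.494 g CO₂ ÷ 44.009 g/mol = 0.12484 mol
mol H = 2 × 2.249 g H₂O ÷ 18.015 g/mol = 0.24968 mol
Divide by the smallest (0.12484 mol): C 1.000, H 2.000

CH2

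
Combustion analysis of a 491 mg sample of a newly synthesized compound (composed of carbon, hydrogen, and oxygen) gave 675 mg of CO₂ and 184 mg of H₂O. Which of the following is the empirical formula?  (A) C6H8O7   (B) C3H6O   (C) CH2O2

mol C = 0.675 g CO₂ ÷ 44.009 g/mol = 0.01534 mol
mol H = 2 × 0.184 g H₂O ÷ 18.015 g/mol = 0.02043 mol
mass O = 0.491 − (0.1842 + 0.02059) = 0.2862 g → mol O = 0.2862 ÷ 15.999 = 0.01789 mol
Divide by the smallest (0.01534 mol): C 1.000, H 1.332, O 1.166
Multiplying each by 6 gives whole numbers: C 6.00, H 7.99, O 7.00

(A) C6H8O7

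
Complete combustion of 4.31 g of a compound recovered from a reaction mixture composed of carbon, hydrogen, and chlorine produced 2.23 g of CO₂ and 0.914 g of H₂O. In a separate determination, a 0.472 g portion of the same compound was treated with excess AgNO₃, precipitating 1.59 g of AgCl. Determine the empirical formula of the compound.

CH2Cl2

mol C = 2.23 g CO₂ ÷ 44.009 g/mol = 0.05067 mol
mol H = 2 × 0.914 g H₂O ÷ 18.015 g/mol = 0.1015 mol
From the AgCl data: mol Cl per gram of compound = (1.59 ÷ 143.318) ÷ 0.472 = 0.02350 mol/g, so in the 4.31 g combustion sample mol Cl = 0.1013 mol
Divide by the smallest (0.05067 mol): C 1.000, H 2.003, Cl 1.999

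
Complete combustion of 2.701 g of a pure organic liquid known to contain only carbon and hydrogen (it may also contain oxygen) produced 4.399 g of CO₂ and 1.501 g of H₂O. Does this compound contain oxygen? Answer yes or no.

yes

mol C = 4.399 g CO₂ ÷ 44.009 g/mol = 0.099957 mol
mol H = 2 × 1.501 g H₂O ÷ 18.015 g/mol = 0.16664 mol
C and H account for only 1.3686 g of the 2.701 g sample; the remaining 1.3324 g must be oxygen.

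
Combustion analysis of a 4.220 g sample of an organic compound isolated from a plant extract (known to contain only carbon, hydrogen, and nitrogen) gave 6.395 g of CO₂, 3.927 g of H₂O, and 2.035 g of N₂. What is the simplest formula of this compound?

CH3N

mol C = 6.395 g CO₂ ÷ 44.009 g/mol = 0.14531 mol
mol H = 2 × 3.927 g H₂O ÷ 18.015 g/mol = 0.43597 mol
mol N = 2 × 2.035 g N₂ ÷ 28.014 g/mol = 0.14528 mol
Divide by the smallest (0.14528 mol): C 1.000, H 3.001, N 1.000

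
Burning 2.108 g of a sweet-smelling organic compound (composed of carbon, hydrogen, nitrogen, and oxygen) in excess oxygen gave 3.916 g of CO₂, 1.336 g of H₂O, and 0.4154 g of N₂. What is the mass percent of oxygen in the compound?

22.50%

mol C = 3.916 g CO₂ ÷ 44.009 g/mol = 0.088982 mol
mol H = 2 × 1.336 g H₂O ÷ 18.015 g/mol = 0.14832 mol
mol N = 2 × 0.4154 g N₂ ÷ 28.014 g/mol = 0.029657 mol
mass O = 2.108 − (1.0688 + 0.14951 + 0.41540) = 0.47433 g → mol O = 0.47433 ÷ 15.999 = 0.029648 mol
mass % O = 0.47433 g ÷ 2.108 g × 100%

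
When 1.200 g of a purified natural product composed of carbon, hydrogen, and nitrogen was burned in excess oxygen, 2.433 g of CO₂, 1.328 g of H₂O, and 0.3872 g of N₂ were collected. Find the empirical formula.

C6H16N3

mol C = 2.433 g CO₂ ÷ 44.009 g/mol = 0.055284 mol
mol H = 2 × 1.328 g H₂O ÷ 18.015 g/mol = 0.14743 mol
mol N = 2 × 0.3872 g N₂ ÷ 28.014 g/mol = 0.027643 mol
Divide by the smallest (0.027643 mol): C 2.000, H 5.333, N 1.000
Multiplying each by 3 gives whole numbers: C 6.00, H 16.00, N 3.00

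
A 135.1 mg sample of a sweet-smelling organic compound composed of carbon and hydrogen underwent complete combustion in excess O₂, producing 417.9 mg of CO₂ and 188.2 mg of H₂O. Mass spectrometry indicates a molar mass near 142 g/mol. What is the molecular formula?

C10H22

mol C = 0.4179 g CO₂ ÷ 44.009 g/mol = 0.0094958 mol
mol H = 2 × 0.1882 g H₂O ÷ 18.015 g/mol = 0.020894 mol
Divide by the smallest (0.0094958 mol): C 1.000, H 2.200
Multiplying each by 5 gives whole numbers: C 5.00, H 11.00
Empirical formula: C5H11
Empirical-formula mass = 71.14 g/mol; 142 ÷ 71.14 ≈ 2, so the molecular formula is C10H22.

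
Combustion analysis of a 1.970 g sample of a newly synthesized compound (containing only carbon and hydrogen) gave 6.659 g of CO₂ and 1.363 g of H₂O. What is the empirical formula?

mol C = 6.659 g CO₂ ÷ 44.009 g/mol = 0.15131 mol
mol H = 2 × 1.363 g H₂O ÷ 18.015 g/mol = 0.15132 mol
Divide by the smallest (0.15131 mol): C 1.000, H 1.000

CH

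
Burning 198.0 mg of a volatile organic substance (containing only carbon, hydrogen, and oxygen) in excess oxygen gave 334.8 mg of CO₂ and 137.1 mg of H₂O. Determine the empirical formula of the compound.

mol C = 0.3348 g CO₂ ÷ 44.009 g/mol = 0.0076075 mol
mol H = 2 × 0.1371 g H₂O ÷ 18.015 g/mol = 0.015221 mol
mass O = 0.1980 − (0.091374 + 0.015342) = 0.091283 g → mol O = 0.091283 ÷ 15.999 = 0.0057056 mol
Divide by the smallest (0.0057056 mol): C 1.333, H 2.668, O 1.000
Multiplying each by 3 gives whole numbers: C 4.00, H 8.00, O 3.00

C4H8O3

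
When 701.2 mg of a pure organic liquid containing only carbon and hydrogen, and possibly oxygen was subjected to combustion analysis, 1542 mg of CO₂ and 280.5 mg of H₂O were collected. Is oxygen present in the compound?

mol C = 1.542 g CO₂ ÷ 44.009 g/mol = 0.035038 mol
mol H = 2 × 0.2805 g H₂O ÷ 18.015 g/mol = 0.031141 mol
C and H account for only 0.45223 g of the 0.7012 g sample; the remaining 0.24897 g must be oxygen.

yes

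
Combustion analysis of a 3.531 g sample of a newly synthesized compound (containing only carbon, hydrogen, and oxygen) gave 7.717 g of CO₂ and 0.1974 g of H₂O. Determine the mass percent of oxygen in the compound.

mol C = 7.717 g CO₂ ÷ 44.009 g/mol = 0.17535 mol
mol H = 2 × 0.1974 g H₂O ÷ 18.015 g/mol = 0.021915 mol
mass O = 3.531 − (2.1061 + 0.022090) = 1.4028 g → mol O = 1.4028 ÷ 15.999 = 0.087679 mol
mass % O = 1.4028 g ÷ 3.531 g × 100%

39.73%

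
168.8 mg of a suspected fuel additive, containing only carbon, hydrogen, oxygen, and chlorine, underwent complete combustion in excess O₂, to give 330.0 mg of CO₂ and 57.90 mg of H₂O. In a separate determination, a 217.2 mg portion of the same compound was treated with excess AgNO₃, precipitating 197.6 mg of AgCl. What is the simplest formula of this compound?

C7H6ClO2

mol C = 0.3300 g CO₂ ÷ 44.009 g/mol = 0.0074985 mol
mol H = 2 × 0.05790 g H₂O ÷ 18.015 g/mol = 0.0064280 mol
From the AgCl data: mol Cl per gram of compound = (0.1976 ÷ 143.318) ÷ 0.2172 = 0.0063478 mol/g, so in the 0.1688 g combustion sample mol Cl = 0.0010715 mol
mass O = 0.1688 − (0.090064 + 0.0064794 + 0.037985) = 0.034271 g → mol O = 0.034271 ÷ 15.999 = 0.0021421 mol
Divide by the smallest (0.0010715 mol): C 6.998, H 5.999, Cl 1.000, O 1.999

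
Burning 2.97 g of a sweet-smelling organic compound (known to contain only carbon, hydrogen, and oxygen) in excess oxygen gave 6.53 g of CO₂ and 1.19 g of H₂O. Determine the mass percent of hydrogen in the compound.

4.5%

mol C = 6.53 g CO₂ ÷ 44.009 g/mol = 0.1484 mol
mol H = 2 × 1.19 g H₂O ÷ 18.015 g/mol = 0.1321 mol
mass O = 2.97 − (1.782 + 0.1332) = 1.055 g → mol O = 1.055 ÷ 15.999 = 0.06592 mol
mass % H = 0.1332 g ÷ 2.97 g × 100%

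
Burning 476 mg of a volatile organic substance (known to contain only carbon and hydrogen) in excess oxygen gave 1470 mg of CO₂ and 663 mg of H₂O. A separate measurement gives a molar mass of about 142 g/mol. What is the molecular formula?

C10H22

mol C = 1.47 g CO₂ ÷ 44.009 g/mol = 0.03340 mol
mol H = 2 × 0.663 g H₂O ÷ 18.015 g/mol = 0.07361 mol
Divide by the smallest (0.03340 mol): C 1.000, H 2.204
Multiplying each by 5 gives whole numbers: C 5.00, H 11.02
Empirical formula: C5H11
Empirical-formula mass = 71.14 g/mol; 142 ÷ 71.14 ≈ 2, so the molecular formula is C10H22.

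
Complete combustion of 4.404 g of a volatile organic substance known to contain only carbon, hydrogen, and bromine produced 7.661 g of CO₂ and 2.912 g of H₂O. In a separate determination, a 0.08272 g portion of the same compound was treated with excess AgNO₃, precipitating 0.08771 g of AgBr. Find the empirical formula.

mol C = 7.661 g CO₂ ÷ 44.009 g/mol = 0.17408 mol
mol H = 2 × 2.912 g H₂O ÷ 18.015 g/mol = 0.32329 mol
From the AgBr data: mol Br per gram of compound = (0.08771 ÷ 187.772) ÷ 0.08272 = 0.0056469 mol/g, so in the 4.404 g combustion sample mol Br = 0.024869 mol
Divide by the smallest (0.024869 mol): C 7.000, H 13.000, Br 1.000

C7H13Br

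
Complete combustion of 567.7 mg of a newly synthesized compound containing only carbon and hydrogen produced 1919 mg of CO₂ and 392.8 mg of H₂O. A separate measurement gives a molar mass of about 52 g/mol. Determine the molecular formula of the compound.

C4H4

mol C = 1.919 g CO₂ ÷ 44.009 g/mol = 0.043605 mol
mol H = 2 × 0.3928 g H₂O ÷ 18.015 g/mol = 0.043608 mol
Divide by the smallest (0.043605 mol): C 1.000, H 1.000
Empirical formula: CH
Empirical-formula mass = 13.02 g/mol; 52 ÷ 13.02 ≈ 4, so the molecular formula is C4H4.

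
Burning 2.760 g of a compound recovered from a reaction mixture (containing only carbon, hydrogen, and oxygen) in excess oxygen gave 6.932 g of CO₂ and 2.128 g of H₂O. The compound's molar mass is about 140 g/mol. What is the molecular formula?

mol C = 6.932 g CO₂ ÷ 44.009 g/mol = 0.15751 mol
mol H = 2 × 2.128 g H₂O ÷ 18.015 g/mol = 0.23625 mol
mass O = 2.760 − (1.8919 + 0.23814) = 0.62997 g → mol O = 0.62997 ÷ 15.999 = 0.039376 mol
Divide by the smallest (0.039376 mol): C 4.000, H 6.000, O 1.000
Empirical formula: C4H6O
Empirical-formula mass = 70.09 g/mol; 140 ÷ 70.09 ≈ 2, so the molecular formula is C8H12O2.

C8H12O2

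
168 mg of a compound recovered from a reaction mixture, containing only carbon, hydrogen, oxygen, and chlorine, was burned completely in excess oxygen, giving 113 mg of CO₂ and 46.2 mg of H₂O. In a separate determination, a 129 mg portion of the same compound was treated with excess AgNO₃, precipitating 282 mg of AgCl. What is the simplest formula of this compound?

CH2ClO

mol C = 0.113 g CO₂ ÷ 44.009 g/mol = 0.002568 mol
mol H = 2 × 0.0462 g H₂O ÷ 18.015 g/mol = 0.005129 mol
From the AgCl data: mol Cl per gram of compound = (0.282 ÷ 143.318) ÷ 0.129 = 0.01525 mol/g, so in the 0.168 g combustion sample mol Cl = 0.002563 mol
mass O = 0.168 − (0.03084 + 0.005170 + 0.09084) = 0.04115 g → mol O = 0.04115 ÷ 15.999 = 0.002572 mol
Divide by the smallest (0.002563 mol): C 1.002, H 2.002, Cl 1.000, O 1.004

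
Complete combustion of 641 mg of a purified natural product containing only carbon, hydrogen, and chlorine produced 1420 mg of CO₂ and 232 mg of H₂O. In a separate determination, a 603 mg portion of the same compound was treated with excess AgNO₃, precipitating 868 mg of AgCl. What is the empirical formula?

mol C = 1.42 g CO₂ ÷ 44.009 g/mol = 0.03227 mol
mol H = 2 × 0.232 g H₂O ÷ 18.015 g/mol = 0.02576 mol
From the AgCl data: mol Cl per gram of compound = (0.868 ÷ 143.318) ÷ 0.603 = 0.01004 mol/g, so in the 0.641 g combustion sample mol Cl = 0.006438 mol
Divide by the smallest (0.006438 mol): C 5.012, H 4.001, Cl 1.000

C5H4Cl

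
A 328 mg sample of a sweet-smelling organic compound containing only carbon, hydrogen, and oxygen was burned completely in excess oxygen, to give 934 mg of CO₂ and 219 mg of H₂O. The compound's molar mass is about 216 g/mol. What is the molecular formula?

C14H16O2

mol C = 0.934 g CO₂ ÷ 44.009 g/mol = 0.02122 mol
mol H = 2 × 0.219 g H₂O ÷ 18.015 g/mol = 0.02431 mol
mass O = 0.328 − (0.2549 + 0.02451) = 0.04858 g → mol O = 0.04858 ÷ 15.999 = 0.003037 mol
Divide by the smallest (0.003037 mol): C 6.989, H 8.006, O 1.000
Empirical formula: C7H8O
Empirical-formula mass = 108.14 g/mol; 216 ÷ 108.14 ≈ 2, so the molecular formula is C14H16O2.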